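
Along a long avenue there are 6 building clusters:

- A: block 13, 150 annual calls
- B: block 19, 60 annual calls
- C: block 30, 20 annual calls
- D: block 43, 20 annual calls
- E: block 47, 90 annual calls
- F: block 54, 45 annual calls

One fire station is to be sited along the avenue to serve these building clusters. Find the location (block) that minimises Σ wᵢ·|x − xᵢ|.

For a sum of weighted absolute distances on a line, the optimum is the weighted median (not the mean). Total weight W = 385; half-weight = 192.5.
Sort by position and accumulate weight:
  block 13 (A, w=150) → cum 150
  block 19 (B, w=60) → cum 210  ≥ 192.5 → median here
  block 30 (C, w=20) → cum 230
  block 43 (D, w=20) → cum 250
  block 47 (E, w=90) → cum 340
  block 54 (F, w=45) → cum 385
Optimal location: block 19.

x = 19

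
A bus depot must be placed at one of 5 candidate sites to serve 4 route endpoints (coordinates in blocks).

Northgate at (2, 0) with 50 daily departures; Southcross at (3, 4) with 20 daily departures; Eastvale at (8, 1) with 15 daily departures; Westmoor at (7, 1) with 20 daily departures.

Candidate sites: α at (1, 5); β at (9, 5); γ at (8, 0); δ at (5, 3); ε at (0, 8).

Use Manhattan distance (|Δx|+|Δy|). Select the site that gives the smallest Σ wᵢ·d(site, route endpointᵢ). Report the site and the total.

δ, total 515 blocks

Total weighted distance at each candidate:
  α (1, 5): total = 725
  β (9, 5): total = 935
  γ (8, 0): total = 535
  δ (5, 3): total = 515
  ε (0, 8): total = 1145
Minimum is at δ with total 515 blocks.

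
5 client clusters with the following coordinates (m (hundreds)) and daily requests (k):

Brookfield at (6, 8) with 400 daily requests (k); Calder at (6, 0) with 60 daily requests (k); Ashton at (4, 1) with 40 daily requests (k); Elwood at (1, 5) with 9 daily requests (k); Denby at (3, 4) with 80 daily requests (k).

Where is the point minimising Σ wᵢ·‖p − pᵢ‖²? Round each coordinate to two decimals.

The minimiser of Σwᵢ‖p−pᵢ‖² is the weighted centroid p* = (Σwᵢpᵢ)/(Σwᵢ).
Σwᵢ = 589.
Σwᵢxᵢ = 400·6 + 60·6 + 40·4 + 9·1 + 80·3 = 3169.
Σwᵢyᵢ = 400·8 + 60·0 + 40·1 + 9·5 + 80·4 = 3605.
x* = 3169/589 = 5.38, y* = 3605/589 = 6.12.

(5.38, 6.12)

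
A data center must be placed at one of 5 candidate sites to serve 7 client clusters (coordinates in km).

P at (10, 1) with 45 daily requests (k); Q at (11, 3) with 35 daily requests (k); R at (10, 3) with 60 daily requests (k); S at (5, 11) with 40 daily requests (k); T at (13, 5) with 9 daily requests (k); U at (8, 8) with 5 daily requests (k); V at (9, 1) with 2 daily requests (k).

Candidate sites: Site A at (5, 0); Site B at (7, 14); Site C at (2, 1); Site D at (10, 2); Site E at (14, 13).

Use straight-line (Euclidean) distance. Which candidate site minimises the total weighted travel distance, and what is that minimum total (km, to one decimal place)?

Site D, total 639.0 km

Total weighted distance at each candidate:
  Site A (5, 0): total = 1390.0
  Site B (7, 14): total = 1992.4
  Site C (2, 1): total = 1760.5
  Site D (10, 2): total = 639.0
  Site E (14, 13): total = 2087.2
Minimum is at Site D with total 639.0 km.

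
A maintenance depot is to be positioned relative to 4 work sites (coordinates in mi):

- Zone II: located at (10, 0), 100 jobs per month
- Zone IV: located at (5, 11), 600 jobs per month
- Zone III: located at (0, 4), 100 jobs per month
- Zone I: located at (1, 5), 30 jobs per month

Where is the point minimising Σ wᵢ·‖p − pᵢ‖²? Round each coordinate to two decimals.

The minimiser of Σwᵢ‖p−pᵢ‖² is the weighted centroid p* = (Σwᵢpᵢ)/(Σwᵢ).
Σwᵢ = 830.
Σwᵢxᵢ = 100·10 + 600·5 + 100·0 + 30·1 = 4030.
Σwᵢyᵢ = 100·0 + 600·11 + 100·4 + 30·5 = 7150.
x* = 4030/830 = 4.86, y* = 7150/830 = 8.61.

(4.86, 8.61)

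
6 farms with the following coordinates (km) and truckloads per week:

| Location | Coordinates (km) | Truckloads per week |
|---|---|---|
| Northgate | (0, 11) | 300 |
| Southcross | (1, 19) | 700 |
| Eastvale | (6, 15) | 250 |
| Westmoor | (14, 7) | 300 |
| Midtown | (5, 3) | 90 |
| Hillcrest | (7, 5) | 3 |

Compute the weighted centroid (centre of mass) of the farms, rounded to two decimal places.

The minimiser of Σwᵢ‖p−pᵢ‖² is the weighted centroid p* = (Σwᵢpᵢ)/(Σwᵢ).
Σwᵢ = 1643.
Σwᵢxᵢ = 300·0 + 700·1 + 250·6 + 300·14 + 90·5 + 3·7 = 6871.
Σwᵢyᵢ = 300·11 + 700·19 + 250·15 + 300·7 + 90·3 + 3·5 = 22735.
x* = 6871/1643 = 4.18, y* = 22735/1643 = 13.84.

(4.18, 13.84)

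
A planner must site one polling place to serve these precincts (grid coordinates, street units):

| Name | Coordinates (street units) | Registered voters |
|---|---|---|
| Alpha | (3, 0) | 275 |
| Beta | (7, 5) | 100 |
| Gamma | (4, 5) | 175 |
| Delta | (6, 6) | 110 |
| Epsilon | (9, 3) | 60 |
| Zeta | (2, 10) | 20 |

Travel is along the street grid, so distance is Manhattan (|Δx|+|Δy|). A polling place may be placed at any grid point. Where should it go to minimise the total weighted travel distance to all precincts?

Manhattan distance separates: Σwᵢ(|x−xᵢ|+|y−yᵢ|) = Σwᵢ|x−xᵢ| + Σwᵢ|y−yᵢ|, so x and y are optimised independently as 1-D weighted medians.
Total weight W = 740; half = 370.
x-coordinate, sorted with cumulative weight:
  x=2 (Zeta, w=20) cum 20
  x=3 (Alpha, w=275) cum 295
  x=4 (Gamma, w=175) cum 470  ← median
  x=6 (Delta, w=110) cum 580
  x=7 (Beta, w=100) cum 680
  x=9 (Epsilon, w=60) cum 740
⇒ x* = 4
y-coordinate, sorted with cumulative weight:
  y=0 (Alpha, w=275) cum 275
  y=3 (Epsilon, w=60) cum 335
  y=5 (Beta, w=100) cum 435  ← median
  y=5 (Gamma, w=175) cum 610
  y=6 (Delta, w=110) cum 720
  y=10 (Zeta, w=20) cum 740
⇒ y* = 5

(4, 5)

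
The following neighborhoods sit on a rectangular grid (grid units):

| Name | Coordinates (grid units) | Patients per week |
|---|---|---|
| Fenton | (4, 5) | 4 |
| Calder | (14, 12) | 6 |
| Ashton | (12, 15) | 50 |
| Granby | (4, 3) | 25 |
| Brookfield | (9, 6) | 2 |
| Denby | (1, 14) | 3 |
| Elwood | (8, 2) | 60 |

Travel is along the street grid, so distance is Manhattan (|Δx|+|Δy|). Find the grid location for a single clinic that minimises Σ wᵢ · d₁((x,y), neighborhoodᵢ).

Manhattan distance separates: Σwᵢ(|x−xᵢ|+|y−yᵢ|) = Σwᵢ|x−xᵢ| + Σwᵢ|y−yᵢ|, so x and y are optimised independently as 1-D weighted medians.
Total weight W = 150; half = 75.
x-coordinate, sorted with cumulative weight:
  x=1 (Denby, w=3) cum 3
  x=4 (Fenton, w=4) cum 7
  x=4 (Granby, w=25) cum 32
  x=8 (Elwood, w=60) cum 92  ← median
  x=9 (Brookfield, w=2) cum 94
  x=12 (Ashton, w=50) cum 144
  x=14 (Calder, w=6) cum 150
⇒ x* = 8
y-coordinate, sorted with cumulative weight:
  y=2 (Elwood, w=60) cum 60
  y=3 (Granby, w=25) cum 85  ← median
  y=5 (Fenton, w=4) cum 89
  y=6 (Brookfield, w=2) cum 91
  y=12 (Calder, w=6) cum 97
  y=14 (Denby, w=3) cum 100
  y=15 (Ashton, w=50) cum 150
⇒ y* = 3

(8, 3)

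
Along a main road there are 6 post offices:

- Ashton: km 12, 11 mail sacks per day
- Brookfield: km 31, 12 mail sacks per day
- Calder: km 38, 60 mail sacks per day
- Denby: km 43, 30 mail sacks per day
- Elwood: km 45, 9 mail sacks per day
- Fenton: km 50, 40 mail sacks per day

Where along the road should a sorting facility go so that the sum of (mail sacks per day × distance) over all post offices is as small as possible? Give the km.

For a sum of weighted absolute distances on a line, the optimum is the weighted median (not the mean). Total weight W = 162; half-weight = 81.
Sort by position and accumulate weight:
  km 12 (Ashton, w=11) → cum 11
  km 31 (Brookfield, w=12) → cum 23
  km 38 (Calder, w=60) → cum 83  ≥ 81 → median here
  km 43 (Denby, w=30) → cum 113
  km 45 (Elwood, w=9) → cum 122
  km 50 (Fenton, w=40) → cum 162
Optimal location: km 38.

x = 38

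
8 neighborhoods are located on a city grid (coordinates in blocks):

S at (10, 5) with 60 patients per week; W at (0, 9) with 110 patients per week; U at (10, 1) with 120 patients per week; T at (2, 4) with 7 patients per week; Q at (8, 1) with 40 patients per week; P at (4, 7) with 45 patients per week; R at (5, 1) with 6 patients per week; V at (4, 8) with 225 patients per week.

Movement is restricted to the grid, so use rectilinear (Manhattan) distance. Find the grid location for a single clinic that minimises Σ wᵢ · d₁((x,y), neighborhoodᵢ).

(4, 8)

Manhattan distance separates: Σwᵢ(|x−xᵢ|+|y−yᵢ|) = Σwᵢ|x−xᵢ| + Σwᵢ|y−yᵢ|, so x and y are optimised independently as 1-D weighted medians.
Total weight W = 613; half = 306.5.
x-coordinate, sorted with cumulative weight:
  x=0 (W, w=110) cum 110
  x=2 (T, w=7) cum 117
  x=4 (P, w=45) cum 162
  x=4 (V, w=225) cum 387  ← median
  x=5 (R, w=6) cum 393
  x=8 (Q, w=40) cum 433
  x=10 (S, w=60) cum 493
  x=10 (U, w=120) cum 613
⇒ x* = 4
y-coordinate, sorted with cumulative weight:
  y=1 (U, w=120) cum 120
  y=1 (Q, w=40) cum 160
  y=1 (R, w=6) cum 166
  y=4 (T, w=7) cum 173
  y=5 (S, w=60) cum 233
  y=7 (P, w=45) cum 278
  y=8 (V, w=225) cum 503  ← median
  y=9 (W, w=110) cum 613
⇒ y* = 8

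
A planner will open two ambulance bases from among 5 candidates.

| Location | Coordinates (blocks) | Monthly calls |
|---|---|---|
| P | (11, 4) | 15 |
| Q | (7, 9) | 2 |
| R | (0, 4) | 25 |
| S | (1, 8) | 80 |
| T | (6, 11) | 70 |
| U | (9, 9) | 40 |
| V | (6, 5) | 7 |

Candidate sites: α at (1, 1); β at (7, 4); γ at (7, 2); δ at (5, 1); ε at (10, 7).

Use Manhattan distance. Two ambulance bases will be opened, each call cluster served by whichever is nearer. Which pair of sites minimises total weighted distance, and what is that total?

Evaluate every pair (each demand assigned to the nearer of the two):
  {α, ε}: total = 1452
  {α, β}: total = 1584
  {β, ε}: total = 1739
  {δ, ε}: total = 1785
  {γ, ε}: total = 1803
  {α, γ}: total = 1852
  {β, γ}: total = 1899
  {β, δ}: total = 1899
  {α, δ}: total = 2100
  {γ, δ}: total = 2272
Best pair: {α, ε} with total 1452.

{α, ε}, total 1452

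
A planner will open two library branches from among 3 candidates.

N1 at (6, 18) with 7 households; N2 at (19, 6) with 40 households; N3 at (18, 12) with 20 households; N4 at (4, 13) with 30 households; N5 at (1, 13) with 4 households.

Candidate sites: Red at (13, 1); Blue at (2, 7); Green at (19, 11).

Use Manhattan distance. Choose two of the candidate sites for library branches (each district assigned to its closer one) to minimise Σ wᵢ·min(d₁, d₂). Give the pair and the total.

Evaluate every pair (each demand assigned to the nearer of the two):
  {Blue, Green}: total = 613
  {Red, Green}: total = 970
  {Red, Blue}: total = 1133
Best pair: {Blue, Green} with total 613.

{Blue, Green}, total 613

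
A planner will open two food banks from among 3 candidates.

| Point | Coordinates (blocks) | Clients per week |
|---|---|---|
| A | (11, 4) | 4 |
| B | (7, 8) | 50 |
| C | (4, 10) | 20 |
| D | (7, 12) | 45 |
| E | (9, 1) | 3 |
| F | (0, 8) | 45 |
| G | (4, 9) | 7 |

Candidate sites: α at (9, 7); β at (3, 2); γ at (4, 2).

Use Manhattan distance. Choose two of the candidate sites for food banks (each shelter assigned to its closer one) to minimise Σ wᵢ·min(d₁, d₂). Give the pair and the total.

Evaluate every pair (each demand assigned to the nearer of the two):
  {α, β}: total = 1117
  {α, γ}: total = 1162
  {β, γ}: total = 1703
Best pair: {α, β} with total 1117.

{α, β}, total 1117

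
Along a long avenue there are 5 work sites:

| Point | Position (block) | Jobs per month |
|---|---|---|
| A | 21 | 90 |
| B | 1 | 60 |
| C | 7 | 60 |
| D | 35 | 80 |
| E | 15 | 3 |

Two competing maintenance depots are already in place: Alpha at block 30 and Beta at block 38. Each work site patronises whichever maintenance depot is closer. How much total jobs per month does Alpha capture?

The indifferent point is the midpoint (30+38)/2 = 34; work sites left of it (closer to Alpha at 30) go to Alpha, those right go to Beta.
  B at 1 (w=60) → Alpha
  C at 7 (w=60) → Alpha
  E at 15 (w=3) → Alpha
  A at 21 (w=90) → Alpha
  D at 35 (w=80) → Beta
Alpha captures 213; Beta captures 80.

213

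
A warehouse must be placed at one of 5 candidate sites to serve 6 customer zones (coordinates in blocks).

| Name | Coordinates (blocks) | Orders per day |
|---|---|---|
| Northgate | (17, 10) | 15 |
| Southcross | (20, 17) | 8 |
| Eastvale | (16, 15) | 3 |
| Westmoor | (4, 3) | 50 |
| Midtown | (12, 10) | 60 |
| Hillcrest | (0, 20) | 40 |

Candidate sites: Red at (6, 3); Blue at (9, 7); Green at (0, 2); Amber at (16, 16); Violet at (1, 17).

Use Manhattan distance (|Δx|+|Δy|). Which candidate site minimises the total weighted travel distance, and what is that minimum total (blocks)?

Total weighted distance at each candidate:
  Red (6, 3): total = 2360
  Blue (9, 7): total = 2068
  Green (0, 2): total = 2912
  Amber (16, 16): total = 2798
  Violet (1, 17): total = 2638
Minimum is at Blue with total 2068 blocks.

Blue, total 2068 blocks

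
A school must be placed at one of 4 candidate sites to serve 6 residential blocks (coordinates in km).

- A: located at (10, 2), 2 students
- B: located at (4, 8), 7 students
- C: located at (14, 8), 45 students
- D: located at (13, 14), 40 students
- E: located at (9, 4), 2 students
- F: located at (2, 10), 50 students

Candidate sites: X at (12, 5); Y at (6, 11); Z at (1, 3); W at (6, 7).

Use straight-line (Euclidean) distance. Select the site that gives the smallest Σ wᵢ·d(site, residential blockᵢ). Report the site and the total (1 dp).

Total weighted distance at each candidate:
  X (12, 5): total = 1156.8
  Y (6, 11): total = 955.4
  Z (1, 3): total = 1706.5
  W (6, 7): total = 1045.7
Minimum is at Y with total 955.4 km.

Y, total 955.4 km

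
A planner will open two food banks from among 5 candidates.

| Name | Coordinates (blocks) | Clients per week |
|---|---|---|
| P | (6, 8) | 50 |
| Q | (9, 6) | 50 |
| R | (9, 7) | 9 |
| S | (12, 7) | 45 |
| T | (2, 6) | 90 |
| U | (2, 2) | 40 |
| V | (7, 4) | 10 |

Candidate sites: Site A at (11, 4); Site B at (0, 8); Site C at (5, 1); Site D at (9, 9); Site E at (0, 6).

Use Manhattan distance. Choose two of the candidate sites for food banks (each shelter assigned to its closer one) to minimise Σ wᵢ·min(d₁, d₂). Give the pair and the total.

Evaluate every pair (each demand assigned to the nearer of the two):
  {Site D, Site E}: total = 1083
  {Site A, Site E}: total = 1285
  {Site B, Site D}: total = 1343
  {Site A, Site B}: total = 1445
  {Site C, Site D}: total = 1523
  {Site A, Site C}: total = 1745
  {Site C, Site E}: total = 1915
  {Site A, Site D}: total = 1928
  {Site B, Site E}: total = 1935
  {Site B, Site C}: total = 1995
Best pair: {Site D, Site E} with total 1083.

{Site D, Site E}, total 1083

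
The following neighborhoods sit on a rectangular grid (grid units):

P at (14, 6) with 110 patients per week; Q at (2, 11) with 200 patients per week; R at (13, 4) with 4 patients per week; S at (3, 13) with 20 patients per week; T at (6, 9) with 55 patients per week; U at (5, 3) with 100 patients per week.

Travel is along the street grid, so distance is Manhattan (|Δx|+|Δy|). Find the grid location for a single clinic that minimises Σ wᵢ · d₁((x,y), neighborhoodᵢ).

(5, 9)

Manhattan distance separates: Σwᵢ(|x−xᵢ|+|y−yᵢ|) = Σwᵢ|x−xᵢ| + Σwᵢ|y−yᵢ|, so x and y are optimised independently as 1-D weighted medians.
Total weight W = 489; half = 244.5.
x-coordinate, sorted with cumulative weight:
  x=2 (Q, w=200) cum 200
  x=3 (S, w=20) cum 220
  x=5 (U, w=100) cum 320  ← median
  x=6 (T, w=55) cum 375
  x=13 (R, w=4) cum 379
  x=14 (P, w=110) cum 489
⇒ x* = 5
y-coordinate, sorted with cumulative weight:
  y=3 (U, w=100) cum 100
  y=4 (R, w=4) cum 104
  y=6 (P, w=110) cum 214
  y=9 (T, w=55) cum 269  ← median
  y=11 (Q, w=200) cum 469
  y=13 (S, w=20) cum 489
⇒ y* = 9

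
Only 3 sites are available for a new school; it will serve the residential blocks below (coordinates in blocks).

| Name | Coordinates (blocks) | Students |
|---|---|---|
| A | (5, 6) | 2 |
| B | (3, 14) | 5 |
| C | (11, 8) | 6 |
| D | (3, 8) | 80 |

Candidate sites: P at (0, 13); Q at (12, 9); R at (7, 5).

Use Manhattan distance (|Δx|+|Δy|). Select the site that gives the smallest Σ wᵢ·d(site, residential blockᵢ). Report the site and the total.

R, total 673 blocks

Total weighted distance at each candidate:
  P (0, 13): total = 780
  Q (12, 9): total = 902
  R (7, 5): total = 673
Minimum is at R with total 673 blocks.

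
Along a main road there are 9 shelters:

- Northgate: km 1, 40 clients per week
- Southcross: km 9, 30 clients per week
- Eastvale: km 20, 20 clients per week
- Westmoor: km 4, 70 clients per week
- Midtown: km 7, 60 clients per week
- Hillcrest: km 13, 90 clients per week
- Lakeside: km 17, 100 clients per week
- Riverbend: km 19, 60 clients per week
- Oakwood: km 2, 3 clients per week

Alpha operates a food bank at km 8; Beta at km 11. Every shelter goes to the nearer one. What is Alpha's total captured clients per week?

The indifferent point is the midpoint (8+11)/2 = 9.5; shelters left of it (closer to Alpha at 8) go to Alpha, those right go to Beta.
  Northgate at 1 (w=40) → Alpha
  Oakwood at 2 (w=3) → Alpha
  Westmoor at 4 (w=70) → Alpha
  Midtown at 7 (w=60) → Alpha
  Southcross at 9 (w=30) → Alpha
  Hillcrest at 13 (w=90) → Beta
  Lakeside at 17 (w=100) → Beta
  Riverbend at 19 (w=60) → Beta
  Eastvale at 20 (w=20) → Beta
Alpha captures 203; Beta captures 270.

203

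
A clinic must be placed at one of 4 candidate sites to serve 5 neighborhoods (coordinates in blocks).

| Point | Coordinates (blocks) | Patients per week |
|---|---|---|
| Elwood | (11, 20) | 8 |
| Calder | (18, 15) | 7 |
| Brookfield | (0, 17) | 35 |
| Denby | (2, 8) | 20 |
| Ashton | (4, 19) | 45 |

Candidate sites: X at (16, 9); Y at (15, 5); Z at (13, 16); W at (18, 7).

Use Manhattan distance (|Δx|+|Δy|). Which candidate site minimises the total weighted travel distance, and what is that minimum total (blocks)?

Z, total 1500 blocks

Total weighted distance at each candidate:
  X (16, 9): total = 2314
  Y (15, 5): total = 2633
  Z (13, 16): total = 1500
  W (18, 7): total = 2706
Minimum is at Z with total 1500 blocks.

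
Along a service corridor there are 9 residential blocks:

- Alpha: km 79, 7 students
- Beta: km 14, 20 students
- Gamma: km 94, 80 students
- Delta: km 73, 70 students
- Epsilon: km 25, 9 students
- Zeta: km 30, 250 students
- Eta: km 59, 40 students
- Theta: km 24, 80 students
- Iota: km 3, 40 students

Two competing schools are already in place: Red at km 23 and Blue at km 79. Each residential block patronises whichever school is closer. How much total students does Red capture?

The indifferent point is the midpoint (23+79)/2 = 51; residential blocks left of it (closer to Red at 23) go to Red, those right go to Blue.
  Iota at 3 (w=40) → Red
  Beta at 14 (w=20) → Red
  Theta at 24 (w=80) → Red
  Epsilon at 25 (w=9) → Red
  Zeta at 30 (w=250) → Red
  Eta at 59 (w=40) → Blue
  Delta at 73 (w=70) → Blue
  Alpha at 79 (w=7) → Blue
  Gamma at 94 (w=80) → Blue
Red captures 399; Blue captures 197.

399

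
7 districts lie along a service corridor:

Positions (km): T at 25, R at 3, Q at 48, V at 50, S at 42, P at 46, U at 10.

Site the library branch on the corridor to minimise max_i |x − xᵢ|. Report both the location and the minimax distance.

location 26.5, max distance 23.5

The 1-center on a line is the midpoint of the two extreme points: leftmost at 3, rightmost at 50.
Optimal location = (3 + 50)/2 = 26.5; maximum distance = (50 − 3)/2 = 23.5.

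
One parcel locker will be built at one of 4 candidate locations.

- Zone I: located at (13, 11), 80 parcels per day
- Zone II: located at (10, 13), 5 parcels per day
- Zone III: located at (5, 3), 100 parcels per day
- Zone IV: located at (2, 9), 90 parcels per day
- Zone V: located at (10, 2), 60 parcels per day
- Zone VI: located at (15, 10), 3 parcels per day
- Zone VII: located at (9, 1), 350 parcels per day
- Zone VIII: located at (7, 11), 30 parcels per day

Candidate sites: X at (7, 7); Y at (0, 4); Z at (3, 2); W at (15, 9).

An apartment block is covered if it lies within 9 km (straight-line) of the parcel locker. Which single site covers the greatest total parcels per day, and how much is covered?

Coverage radius r = 9 km; a point is covered iff (Δx)²+(Δy)² ≤ 9² = 81.
  X (7, 7): covers {Zone I, Zone II, Zone III, Zone IV, Zone V, Zone VI, Zone VII, Zone VIII} → 718
  Y (0, 4): covers {Zone III, Zone IV} → 190
  Z (3, 2): covers {Zone III, Zone IV, Zone V, Zone VII} → 600
  W (15, 9): covers {Zone I, Zone II, Zone V, Zone VI, Zone VIII} → 178
Maximum coverage at X: 718 parcels per day.

X, covering 718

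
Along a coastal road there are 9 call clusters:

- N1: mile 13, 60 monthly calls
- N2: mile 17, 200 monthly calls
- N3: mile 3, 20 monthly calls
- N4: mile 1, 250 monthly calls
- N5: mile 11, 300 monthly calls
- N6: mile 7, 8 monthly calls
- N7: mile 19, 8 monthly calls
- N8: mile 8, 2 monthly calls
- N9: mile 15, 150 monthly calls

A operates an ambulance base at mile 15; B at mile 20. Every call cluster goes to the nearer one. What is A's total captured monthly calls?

990

The indifferent point is the midpoint (15+20)/2 = 17.5; call clusters left of it (closer to A at 15) go to A, those right go to B.
  N4 at 1 (w=250) → A
  N3 at 3 (w=20) → A
  N6 at 7 (w=8) → A
  N8 at 8 (w=2) → A
  N5 at 11 (w=300) → A
  N1 at 13 (w=60) → A
  N9 at 15 (w=150) → A
  N2 at 17 (w=200) → A
  N7 at 19 (w=8) → B
A captures 990; B captures 8.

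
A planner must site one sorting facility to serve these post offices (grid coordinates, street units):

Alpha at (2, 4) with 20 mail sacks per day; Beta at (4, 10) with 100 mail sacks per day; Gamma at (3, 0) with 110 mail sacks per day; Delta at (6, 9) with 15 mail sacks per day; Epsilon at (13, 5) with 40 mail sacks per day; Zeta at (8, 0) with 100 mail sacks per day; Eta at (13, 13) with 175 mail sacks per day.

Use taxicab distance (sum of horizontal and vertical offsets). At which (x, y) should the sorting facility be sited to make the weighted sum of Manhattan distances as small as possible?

(8, 9)

Manhattan distance separates: Σwᵢ(|x−xᵢ|+|y−yᵢ|) = Σwᵢ|x−xᵢ| + Σwᵢ|y−yᵢ|, so x and y are optimised independently as 1-D weighted medians.
Total weight W = 560; half = 280.
x-coordinate, sorted with cumulative weight:
  x=2 (Alpha, w=20) cum 20
  x=3 (Gamma, w=110) cum 130
  x=4 (Beta, w=100) cum 230
  x=6 (Delta, w=15) cum 245
  x=8 (Zeta, w=100) cum 345  ← median
  x=13 (Epsilon, w=40) cum 385
  x=13 (Eta, w=175) cum 560
⇒ x* = 8
y-coordinate, sorted with cumulative weight:
  y=0 (Gamma, w=110) cum 110
  y=0 (Zeta, w=100) cum 210
  y=4 (Alpha, w=20) cum 230
  y=5 (Epsilon, w=40) cum 270
  y=9 (Delta, w=15) cum 285  ← median
  y=10 (Beta, w=100) cum 385
  y=13 (Eta, w=175) cum 560
⇒ y* = 9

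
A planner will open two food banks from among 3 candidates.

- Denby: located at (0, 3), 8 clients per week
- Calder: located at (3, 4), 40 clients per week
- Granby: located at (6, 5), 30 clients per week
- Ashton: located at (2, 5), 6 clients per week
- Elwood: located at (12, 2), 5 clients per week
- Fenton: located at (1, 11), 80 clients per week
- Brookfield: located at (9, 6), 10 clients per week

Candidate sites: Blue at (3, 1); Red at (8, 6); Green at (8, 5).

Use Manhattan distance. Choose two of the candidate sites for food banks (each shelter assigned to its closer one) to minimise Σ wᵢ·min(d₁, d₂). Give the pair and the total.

{Blue, Green}, total 1265

Evaluate every pair (each demand assigned to the nearer of the two):
  {Blue, Green}: total = 1265
  {Blue, Red}: total = 1290
  {Red, Green}: total = 1421
Best pair: {Blue, Green} with total 1265.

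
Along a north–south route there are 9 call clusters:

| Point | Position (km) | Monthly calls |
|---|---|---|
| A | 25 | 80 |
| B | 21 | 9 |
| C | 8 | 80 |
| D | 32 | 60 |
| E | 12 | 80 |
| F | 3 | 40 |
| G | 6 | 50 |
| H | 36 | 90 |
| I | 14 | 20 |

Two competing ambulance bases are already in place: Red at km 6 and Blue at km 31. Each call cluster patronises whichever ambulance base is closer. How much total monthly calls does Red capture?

The indifferent point is the midpoint (6+31)/2 = 18.5; call clusters left of it (closer to Red at 6) go to Red, those right go to Blue.
  F at 3 (w=40) → Red
  G at 6 (w=50) → Red
  C at 8 (w=80) → Red
  E at 12 (w=80) → Red
  I at 14 (w=20) → Red
  B at 21 (w=9) → Blue
  A at 25 (w=80) → Blue
  D at 32 (w=60) → Blue
  H at 36 (w=90) → Blue
Red captures 270; Blue captures 239.

270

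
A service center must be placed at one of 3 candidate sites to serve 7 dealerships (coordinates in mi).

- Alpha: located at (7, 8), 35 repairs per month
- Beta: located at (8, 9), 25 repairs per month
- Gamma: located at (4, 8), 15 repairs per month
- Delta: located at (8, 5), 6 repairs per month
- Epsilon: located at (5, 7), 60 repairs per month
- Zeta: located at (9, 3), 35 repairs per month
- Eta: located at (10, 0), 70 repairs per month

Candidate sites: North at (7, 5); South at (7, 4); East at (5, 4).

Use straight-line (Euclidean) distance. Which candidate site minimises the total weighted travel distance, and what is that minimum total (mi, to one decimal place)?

North, total 954.6 mi

Total weighted distance at each candidate:
  North (7, 5): total = 954.6
  South (7, 4): total = 995.6
  East (5, 4): total = 1155.6
Minimum is at North with total 954.6 mi.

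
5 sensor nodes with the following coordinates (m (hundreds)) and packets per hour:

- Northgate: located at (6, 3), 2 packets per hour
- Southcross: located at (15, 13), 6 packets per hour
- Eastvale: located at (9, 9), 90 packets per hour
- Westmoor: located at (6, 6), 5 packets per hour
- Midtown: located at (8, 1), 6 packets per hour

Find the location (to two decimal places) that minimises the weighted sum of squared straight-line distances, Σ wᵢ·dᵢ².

The minimiser of Σwᵢ‖p−pᵢ‖² is the weighted centroid p* = (Σwᵢpᵢ)/(Σwᵢ).
Σwᵢ = 109.
Σwᵢxᵢ = 2·6 + 6·15 + 90·9 + 5·6 + 6·8 = 990.
Σwᵢyᵢ = 2·3 + 6·13 + 90·9 + 5·6 + 6·1 = 930.
x* = 990/109 = 9.08, y* = 930/109 = 8.53.

(9.08, 8.53)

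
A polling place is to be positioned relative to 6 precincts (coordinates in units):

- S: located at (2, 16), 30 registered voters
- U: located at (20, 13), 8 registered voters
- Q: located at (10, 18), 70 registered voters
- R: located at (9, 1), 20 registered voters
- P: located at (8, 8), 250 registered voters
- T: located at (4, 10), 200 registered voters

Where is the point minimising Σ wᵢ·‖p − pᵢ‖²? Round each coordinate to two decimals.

(6.75, 10.15)

The minimiser of Σwᵢ‖p−pᵢ‖² is the weighted centroid p* = (Σwᵢpᵢ)/(Σwᵢ).
Σwᵢ = 578.
Σwᵢxᵢ = 30·2 + 8·20 + 70·10 + 20·9 + 250·8 + 200·4 = 3900.
Σwᵢyᵢ = 30·16 + 8·13 + 70·18 + 20·1 + 250·8 + 200·10 = 5864.
x* = 3900/578 = 6.75, y* = 5864/578 = 10.15.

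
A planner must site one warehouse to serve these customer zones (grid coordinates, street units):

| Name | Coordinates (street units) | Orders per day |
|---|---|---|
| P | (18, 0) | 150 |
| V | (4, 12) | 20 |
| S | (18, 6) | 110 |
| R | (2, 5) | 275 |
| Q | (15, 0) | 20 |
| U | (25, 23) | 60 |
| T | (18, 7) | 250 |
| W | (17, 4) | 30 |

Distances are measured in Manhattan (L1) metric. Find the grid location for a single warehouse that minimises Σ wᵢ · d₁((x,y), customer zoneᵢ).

(18, 5)

Manhattan distance separates: Σwᵢ(|x−xᵢ|+|y−yᵢ|) = Σwᵢ|x−xᵢ| + Σwᵢ|y−yᵢ|, so x and y are optimised independently as 1-D weighted medians.
Total weight W = 915; half = 457.5.
x-coordinate, sorted with cumulative weight:
  x=2 (R, w=275) cum 275
  x=4 (V, w=20) cum 295
  x=15 (Q, w=20) cum 315
  x=17 (W, w=30) cum 345
  x=18 (P, w=150) cum 495  ← median
  x=18 (S, w=110) cum 605
  x=18 (T, w=250) cum 855
  x=25 (U, w=60) cum 915
⇒ x* = 18
y-coordinate, sorted with cumulative weight:
  y=0 (P, w=150) cum 150
  y=0 (Q, w=20) cum 170
  y=4 (W, w=30) cum 200
  y=5 (R, w=275) cum 475  ← median
  y=6 (S, w=110) cum 585
  y=7 (T, w=250) cum 835
  y=12 (V, w=20) cum 855
  y=23 (U, w=60) cum 915
⇒ y* = 5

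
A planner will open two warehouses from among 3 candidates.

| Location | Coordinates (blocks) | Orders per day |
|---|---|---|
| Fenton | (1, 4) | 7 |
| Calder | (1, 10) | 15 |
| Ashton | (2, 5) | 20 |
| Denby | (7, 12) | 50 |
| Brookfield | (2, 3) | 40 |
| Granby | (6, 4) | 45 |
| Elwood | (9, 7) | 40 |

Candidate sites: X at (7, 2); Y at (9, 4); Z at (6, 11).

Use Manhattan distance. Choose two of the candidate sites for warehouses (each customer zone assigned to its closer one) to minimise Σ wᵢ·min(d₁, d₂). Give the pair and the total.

{Y, Z}, total 981

Evaluate every pair (each demand assigned to the nearer of the two):
  {Y, Z}: total = 981
  {X, Z}: total = 1061
  {X, Y}: total = 1421
Best pair: {Y, Z} with total 981.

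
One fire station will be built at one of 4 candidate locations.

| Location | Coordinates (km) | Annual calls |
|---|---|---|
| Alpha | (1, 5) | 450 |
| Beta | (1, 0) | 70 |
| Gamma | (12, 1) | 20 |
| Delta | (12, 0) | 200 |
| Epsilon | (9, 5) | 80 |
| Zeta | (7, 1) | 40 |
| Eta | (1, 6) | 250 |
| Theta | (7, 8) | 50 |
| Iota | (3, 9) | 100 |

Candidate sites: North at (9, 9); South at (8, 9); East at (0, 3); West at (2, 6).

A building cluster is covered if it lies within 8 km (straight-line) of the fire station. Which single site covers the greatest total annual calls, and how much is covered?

Coverage radius r = 8 km; a point is covered iff (Δx)²+(Δy)² ≤ 8² = 64.
  North (9, 9): covers {Epsilon, Theta, Iota} → 230
  South (8, 9): covers {Epsilon, Eta, Theta, Iota} → 480
  East (0, 3): covers {Alpha, Beta, Zeta, Eta, Iota} → 910
  West (2, 6): covers {Alpha, Beta, Epsilon, Zeta, Eta, Theta, Iota} → 1040
Maximum coverage at West: 1040 annual calls.

West, covering 1040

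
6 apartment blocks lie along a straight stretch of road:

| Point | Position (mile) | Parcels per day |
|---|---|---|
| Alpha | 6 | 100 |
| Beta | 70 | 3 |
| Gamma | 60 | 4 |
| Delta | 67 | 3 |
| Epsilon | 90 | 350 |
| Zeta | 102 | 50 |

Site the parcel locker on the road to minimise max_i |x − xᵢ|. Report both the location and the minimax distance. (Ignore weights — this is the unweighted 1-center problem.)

The 1-center on a line is the midpoint of the two extreme points: leftmost at 6, rightmost at 102.
Optimal location = (6 + 102)/2 = 54; maximum distance = (102 − 6)/2 = 48.

location 54, max distance 48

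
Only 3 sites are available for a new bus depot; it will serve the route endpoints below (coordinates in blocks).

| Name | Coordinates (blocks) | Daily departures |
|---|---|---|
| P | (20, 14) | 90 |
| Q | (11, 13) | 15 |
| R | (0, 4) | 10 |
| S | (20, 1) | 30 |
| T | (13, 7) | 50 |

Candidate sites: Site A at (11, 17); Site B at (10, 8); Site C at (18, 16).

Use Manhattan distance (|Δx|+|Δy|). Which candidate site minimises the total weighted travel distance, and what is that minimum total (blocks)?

Total weighted distance at each candidate:
  Site A (11, 17): total = 2730
  Site B (10, 8): total = 2380
  Site C (18, 16): total = 2020
Minimum is at Site C with total 2020 blocks.

Site C, total 2020 blocks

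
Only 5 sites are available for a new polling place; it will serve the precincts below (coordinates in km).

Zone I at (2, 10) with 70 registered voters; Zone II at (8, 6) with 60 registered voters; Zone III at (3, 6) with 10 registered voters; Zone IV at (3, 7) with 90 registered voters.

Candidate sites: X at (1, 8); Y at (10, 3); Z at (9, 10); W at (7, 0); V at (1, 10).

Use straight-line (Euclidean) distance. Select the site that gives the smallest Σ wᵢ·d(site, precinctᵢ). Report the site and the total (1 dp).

X, total 822.9 km

Total weighted distance at each candidate:
  X (1, 8): total = 822.9
  Y (10, 3): total = 1762.2
  Z (9, 10): total = 1413.2
  W (7, 0): total = 1945.3
  V (1, 10): total = 923.0
Minimum is at X with total 822.9 km.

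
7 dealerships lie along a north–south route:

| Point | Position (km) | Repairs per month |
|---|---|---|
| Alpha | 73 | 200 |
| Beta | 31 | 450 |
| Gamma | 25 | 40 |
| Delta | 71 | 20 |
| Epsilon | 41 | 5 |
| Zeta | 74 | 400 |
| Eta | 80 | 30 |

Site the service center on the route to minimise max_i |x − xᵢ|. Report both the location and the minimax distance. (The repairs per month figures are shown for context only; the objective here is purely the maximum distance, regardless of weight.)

location 52.5, max distance 27.5

The 1-center on a line is the midpoint of the two extreme points: leftmost at 25, rightmost at 80.
Optimal location = (25 + 80)/2 = 52.5; maximum distance = (80 − 25)/2 = 27.5.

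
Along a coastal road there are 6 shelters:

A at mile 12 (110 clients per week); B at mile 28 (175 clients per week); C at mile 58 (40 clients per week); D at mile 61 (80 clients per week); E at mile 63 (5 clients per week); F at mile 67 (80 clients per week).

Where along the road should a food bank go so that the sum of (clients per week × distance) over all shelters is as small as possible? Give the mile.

For a sum of weighted absolute distances on a line, the optimum is the weighted median (not the mean). Total weight W = 490; half-weight = 245.
Sort by position and accumulate weight:
  mile 12 (A, w=110) → cum 110
  mile 28 (B, w=175) → cum 285  ≥ 245 → median here
  mile 58 (C, w=40) → cum 325
  mile 61 (D, w=80) → cum 405
  mile 63 (E, w=5) → cum 410
  mile 67 (F, w=80) → cum 490
Optimal location: mile 28.

x = 28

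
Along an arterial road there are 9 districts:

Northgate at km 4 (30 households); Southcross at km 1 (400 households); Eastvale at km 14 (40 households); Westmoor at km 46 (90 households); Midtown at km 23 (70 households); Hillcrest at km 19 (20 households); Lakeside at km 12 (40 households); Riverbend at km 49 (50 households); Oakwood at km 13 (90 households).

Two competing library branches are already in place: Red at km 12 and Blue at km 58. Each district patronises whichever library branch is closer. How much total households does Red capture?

690

The indifferent point is the midpoint (12+58)/2 = 35; districts left of it (closer to Red at 12) go to Red, those right go to Blue.
  Southcross at 1 (w=400) → Red
  Northgate at 4 (w=30) → Red
  Lakeside at 12 (w=40) → Red
  Oakwood at 13 (w=90) → Red
  Eastvale at 14 (w=40) → Red
  Hillcrest at 19 (w=20) → Red
  Midtown at 23 (w=70) → Red
  Westmoor at 46 (w=90) → Blue
  Riverbend at 49 (w=50) → Blue
Red captures 690; Blue captures 140.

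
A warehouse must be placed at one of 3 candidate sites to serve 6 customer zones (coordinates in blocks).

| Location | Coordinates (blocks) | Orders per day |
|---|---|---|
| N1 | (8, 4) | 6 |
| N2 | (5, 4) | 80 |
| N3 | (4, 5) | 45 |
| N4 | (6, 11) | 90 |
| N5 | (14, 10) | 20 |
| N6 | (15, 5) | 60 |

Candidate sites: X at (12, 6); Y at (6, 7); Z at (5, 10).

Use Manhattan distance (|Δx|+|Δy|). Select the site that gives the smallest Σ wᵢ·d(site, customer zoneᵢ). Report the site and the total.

Y, total 1770 blocks

Total weighted distance at each candidate:
  X (12, 6): total = 2511
  Y (6, 7): total = 1770
  Z (5, 10): total = 2064
Minimum is at Y with total 1770 blocks.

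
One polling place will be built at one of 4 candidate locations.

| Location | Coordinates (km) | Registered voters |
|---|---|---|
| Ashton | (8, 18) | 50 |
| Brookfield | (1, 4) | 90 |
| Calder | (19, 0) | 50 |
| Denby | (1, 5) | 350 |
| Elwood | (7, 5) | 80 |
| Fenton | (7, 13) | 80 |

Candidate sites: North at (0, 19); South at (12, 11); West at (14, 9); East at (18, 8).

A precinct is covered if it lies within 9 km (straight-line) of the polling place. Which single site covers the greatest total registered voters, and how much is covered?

South, covering 210

Coverage radius r = 9 km; a point is covered iff (Δx)²+(Δy)² ≤ 9² = 81.
  North (0, 19): covers {Ashton} → 50
  South (12, 11): covers {Ashton, Elwood, Fenton} → 210
  West (14, 9): covers {Elwood, Fenton} → 160
  East (18, 8): covers {Calder} → 50
Maximum coverage at South: 210 registered voters.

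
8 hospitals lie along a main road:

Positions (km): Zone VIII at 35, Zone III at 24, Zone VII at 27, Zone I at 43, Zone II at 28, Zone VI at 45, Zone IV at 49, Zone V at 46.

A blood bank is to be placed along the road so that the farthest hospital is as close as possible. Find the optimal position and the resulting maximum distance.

location 36.5, max distance 12.5

The 1-center on a line is the midpoint of the two extreme points: leftmost at 24, rightmost at 49.
Optimal location = (24 + 49)/2 = 36.5; maximum distance = (49 − 24)/2 = 12.5.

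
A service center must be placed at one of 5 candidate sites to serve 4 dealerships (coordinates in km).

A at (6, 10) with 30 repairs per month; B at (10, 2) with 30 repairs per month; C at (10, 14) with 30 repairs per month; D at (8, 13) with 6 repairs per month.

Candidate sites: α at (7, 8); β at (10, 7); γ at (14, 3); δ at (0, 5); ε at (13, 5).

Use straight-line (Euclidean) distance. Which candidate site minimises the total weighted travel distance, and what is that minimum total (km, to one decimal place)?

Total weighted distance at each candidate:
  α (7, 8): total = 500.2
  β (10, 7): total = 547.9
  γ (14, 3): total = 863.7
  δ (0, 5): total = 1019.0
  ε (13, 5): total = 726.6
Minimum is at α with total 500.2 km.

α, total 500.2 km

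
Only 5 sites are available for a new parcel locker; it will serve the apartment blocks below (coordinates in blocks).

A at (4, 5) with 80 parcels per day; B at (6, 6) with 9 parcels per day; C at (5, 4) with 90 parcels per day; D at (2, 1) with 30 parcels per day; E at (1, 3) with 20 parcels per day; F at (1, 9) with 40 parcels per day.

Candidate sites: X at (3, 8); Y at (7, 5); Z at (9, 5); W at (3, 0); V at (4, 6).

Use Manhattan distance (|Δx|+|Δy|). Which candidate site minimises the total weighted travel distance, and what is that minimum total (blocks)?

Total weighted distance at each candidate:
  X (3, 8): total = 1405
  Y (7, 5): total = 1358
  Z (9, 5): total = 1896
  W (3, 0): total = 1701
  V (4, 6): total = 938
Minimum is at V with total 938 blocks.

V, total 938 blocks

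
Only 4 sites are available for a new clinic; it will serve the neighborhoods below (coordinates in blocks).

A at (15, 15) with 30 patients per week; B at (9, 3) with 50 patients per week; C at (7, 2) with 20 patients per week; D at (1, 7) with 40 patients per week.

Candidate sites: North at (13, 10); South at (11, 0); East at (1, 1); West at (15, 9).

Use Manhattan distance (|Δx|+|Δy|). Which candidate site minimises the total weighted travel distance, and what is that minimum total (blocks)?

South, total 1620 blocks

Total weighted distance at each candidate:
  North (13, 10): total = 1640
  South (11, 0): total = 1620
  East (1, 1): total = 1720
  West (15, 9): total = 1720
Minimum is at South with total 1620 blocks.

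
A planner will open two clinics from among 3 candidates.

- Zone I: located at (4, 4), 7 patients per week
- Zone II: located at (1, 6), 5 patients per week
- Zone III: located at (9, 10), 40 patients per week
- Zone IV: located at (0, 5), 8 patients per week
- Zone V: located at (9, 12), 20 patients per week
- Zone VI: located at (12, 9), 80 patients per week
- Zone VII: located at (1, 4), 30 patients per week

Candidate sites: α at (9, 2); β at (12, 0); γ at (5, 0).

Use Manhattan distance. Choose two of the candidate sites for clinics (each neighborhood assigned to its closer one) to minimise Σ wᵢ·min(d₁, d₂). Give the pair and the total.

Evaluate every pair (each demand assigned to the nearer of the two):
  {α, γ}: total = 1725
  {α, β}: total = 1745
  {β, γ}: total = 1945
Best pair: {α, γ} with total 1725.

{α, γ}, total 1725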